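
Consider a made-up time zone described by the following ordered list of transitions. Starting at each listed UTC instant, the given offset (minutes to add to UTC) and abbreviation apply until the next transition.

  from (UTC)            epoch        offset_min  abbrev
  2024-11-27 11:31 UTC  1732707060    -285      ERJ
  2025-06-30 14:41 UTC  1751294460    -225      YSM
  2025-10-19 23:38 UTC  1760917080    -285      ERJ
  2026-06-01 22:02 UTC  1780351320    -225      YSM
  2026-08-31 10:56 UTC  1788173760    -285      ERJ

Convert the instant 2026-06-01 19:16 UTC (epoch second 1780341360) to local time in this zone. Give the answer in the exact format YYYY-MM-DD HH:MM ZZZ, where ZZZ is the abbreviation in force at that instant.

Query: 2026-06-01 19:16 UTC
Rule 3/5 (ERJ, -04:45): 2025-10-19 23:38 UTC ≤ query < 2026-06-01 22:02 UTC
19·60 + 16 - 285 = 871 min
871 = 0·1440 + 871; 871 = 14·60 + 31 → 14:31, same day
→ 2026-06-01 14:31 ERJ

2026-06-01 14:31 ERJ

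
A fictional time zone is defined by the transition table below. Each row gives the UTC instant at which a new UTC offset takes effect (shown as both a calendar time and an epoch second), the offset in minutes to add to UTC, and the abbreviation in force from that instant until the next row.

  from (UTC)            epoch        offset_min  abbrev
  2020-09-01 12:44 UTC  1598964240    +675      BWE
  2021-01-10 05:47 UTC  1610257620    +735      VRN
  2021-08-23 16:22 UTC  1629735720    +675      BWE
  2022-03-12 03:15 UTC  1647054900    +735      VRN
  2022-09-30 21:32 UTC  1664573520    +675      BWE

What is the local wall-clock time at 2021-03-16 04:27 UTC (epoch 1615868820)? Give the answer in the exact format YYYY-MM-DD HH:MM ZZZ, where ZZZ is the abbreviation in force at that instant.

Query: 2021-03-16 04:27 UTC
Rule 2/5 (VRN, +12:15): 2021-01-10 05:47 UTC ≤ query < 2021-08-23 16:22 UTC
4·60 + 27 + 735 = 1002 min
1002 = 0·1440 + 1002; 1002 = 16·60 + 42 → 16:42, same day
→ 2021-03-16 16:42 VRN

2021-03-16 16:42 VRN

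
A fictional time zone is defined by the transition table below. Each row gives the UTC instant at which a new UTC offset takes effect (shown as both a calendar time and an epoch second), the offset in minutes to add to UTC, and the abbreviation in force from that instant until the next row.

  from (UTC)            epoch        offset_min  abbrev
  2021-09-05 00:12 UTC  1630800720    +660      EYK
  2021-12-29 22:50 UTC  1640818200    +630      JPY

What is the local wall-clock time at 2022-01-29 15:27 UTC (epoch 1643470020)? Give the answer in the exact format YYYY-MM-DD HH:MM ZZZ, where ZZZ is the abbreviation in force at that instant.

2022-01-30 01:57 JPY

Query: 2022-01-29 15:27 UTC
Rule 2/2 (JPY, +10:30): 2021-12-29 22:50 UTC ≤ query < +∞
15·60 + 27 + 630 = 1557 min
1557 = 1·1440 + 117; 117 = 1·60 + 57 → 01:57, 2022-01-29 + 1 day = 2022-01-30
→ 2022-01-30 01:57 JPY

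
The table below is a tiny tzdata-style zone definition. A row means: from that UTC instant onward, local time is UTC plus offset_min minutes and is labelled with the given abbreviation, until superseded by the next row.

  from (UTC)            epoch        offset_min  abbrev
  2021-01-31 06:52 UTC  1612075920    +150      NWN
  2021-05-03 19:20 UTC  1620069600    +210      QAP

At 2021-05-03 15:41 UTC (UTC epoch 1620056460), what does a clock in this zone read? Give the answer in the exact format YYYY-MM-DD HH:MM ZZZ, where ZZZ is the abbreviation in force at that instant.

2021-05-03 18:11 NWN

Query: 2021-05-03 15:41 UTC
Rule 1/2 (NWN, +02:30): 2021-01-31 06:52 UTC ≤ query < 2021-05-03 19:20 UTC
15·60 + 41 + 150 = 1091 min
1091 = 0·1440 + 1091; 1091 = 18·60 + 11 → 18:11, same day
→ 2021-05-03 18:11 NWN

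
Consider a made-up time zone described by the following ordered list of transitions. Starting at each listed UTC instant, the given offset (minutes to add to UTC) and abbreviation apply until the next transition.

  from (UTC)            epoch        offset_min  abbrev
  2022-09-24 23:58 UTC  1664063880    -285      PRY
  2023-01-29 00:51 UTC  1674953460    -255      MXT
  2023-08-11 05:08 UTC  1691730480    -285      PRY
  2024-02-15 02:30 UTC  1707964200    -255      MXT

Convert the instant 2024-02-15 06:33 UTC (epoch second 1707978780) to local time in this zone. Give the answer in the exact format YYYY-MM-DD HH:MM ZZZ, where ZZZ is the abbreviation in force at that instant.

2024-02-15 02:18 MXT

Query: 2024-02-15 06:33 UTC
Rule 4/4 (MXT, -04:15): 2024-02-15 02:30 UTC ≤ query < +∞
6·60 + 33 - 255 = 138 min
138 = 0·1440 + 138; 138 = 2·60 + 18 → 02:18, same day
→ 2024-02-15 02:18 MXT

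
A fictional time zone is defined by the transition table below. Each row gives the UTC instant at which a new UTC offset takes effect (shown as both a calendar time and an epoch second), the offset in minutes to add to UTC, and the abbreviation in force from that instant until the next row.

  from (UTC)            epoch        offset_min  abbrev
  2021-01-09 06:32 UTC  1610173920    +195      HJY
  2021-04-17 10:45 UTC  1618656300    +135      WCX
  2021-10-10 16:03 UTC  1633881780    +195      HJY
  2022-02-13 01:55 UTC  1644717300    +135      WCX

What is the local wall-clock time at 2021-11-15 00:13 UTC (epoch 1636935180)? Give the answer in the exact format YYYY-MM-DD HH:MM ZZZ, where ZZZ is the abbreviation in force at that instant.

Query: 2021-11-15 00:13 UTC
Rule 3/4 (HJY, +03:15): 2021-10-10 16:03 UTC ≤ query < 2022-02-13 01:55 UTC
0·60 + 13 + 195 = 208 min
208 = 0·1440 + 208; 208 = 3·60 + 28 → 03:28, same day
→ 2021-11-15 03:28 HJY

2021-11-15 03:28 HJY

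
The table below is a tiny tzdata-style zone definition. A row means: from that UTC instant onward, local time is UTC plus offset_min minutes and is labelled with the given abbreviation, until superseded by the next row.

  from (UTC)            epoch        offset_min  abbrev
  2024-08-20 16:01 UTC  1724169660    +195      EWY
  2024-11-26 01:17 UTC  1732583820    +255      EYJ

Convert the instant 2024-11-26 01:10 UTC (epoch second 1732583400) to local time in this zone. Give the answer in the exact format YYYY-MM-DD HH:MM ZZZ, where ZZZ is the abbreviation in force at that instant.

2024-11-26 04:25 EWY

Query: 2024-11-26 01:10 UTC
Rule 1/2 (EWY, +03:15): 2024-08-20 16:01 UTC ≤ query < 2024-11-26 01:17 UTC
1·60 + 10 + 195 = 265 min
265 = 0·1440 + 265; 265 = 4·60 + 25 → 04:25, same day
→ 2024-11-26 04:25 EWY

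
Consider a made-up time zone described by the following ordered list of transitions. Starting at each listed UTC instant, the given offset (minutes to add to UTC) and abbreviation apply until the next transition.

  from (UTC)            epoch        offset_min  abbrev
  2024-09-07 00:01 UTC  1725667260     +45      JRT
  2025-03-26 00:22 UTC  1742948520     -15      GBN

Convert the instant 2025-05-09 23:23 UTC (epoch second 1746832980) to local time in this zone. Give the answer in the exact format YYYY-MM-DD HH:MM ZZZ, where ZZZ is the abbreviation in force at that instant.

Query: 2025-05-09 23:23 UTC
Rule 2/2 (GBN, -00:15): 2025-03-26 00:22 UTC ≤ query < +∞
23·60 + 23 - 15 = 1388 min
1388 = 0·1440 + 1388; 1388 = 23·60 + 8 → 23:08, same day
→ 2025-05-09 23:08 GBN

2025-05-09 23:08 GBN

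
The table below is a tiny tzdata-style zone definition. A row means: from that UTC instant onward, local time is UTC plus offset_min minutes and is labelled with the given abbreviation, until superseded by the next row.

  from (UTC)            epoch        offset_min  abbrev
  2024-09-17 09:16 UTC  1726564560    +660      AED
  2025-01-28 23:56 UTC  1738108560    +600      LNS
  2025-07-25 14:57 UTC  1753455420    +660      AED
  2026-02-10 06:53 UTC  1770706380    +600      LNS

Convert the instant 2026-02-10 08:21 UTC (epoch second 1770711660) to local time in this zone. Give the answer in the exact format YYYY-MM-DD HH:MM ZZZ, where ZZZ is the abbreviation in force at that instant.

Query: 2026-02-10 08:21 UTC
Rule 4/4 (LNS, +10:00): 2026-02-10 06:53 UTC ≤ query < +∞
8·60 + 21 + 600 = 1101 min
1101 = 0·1440 + 1101; 1101 = 18·60 + 21 → 18:21, same day
→ 2026-02-10 18:21 LNS

2026-02-10 18:21 LNS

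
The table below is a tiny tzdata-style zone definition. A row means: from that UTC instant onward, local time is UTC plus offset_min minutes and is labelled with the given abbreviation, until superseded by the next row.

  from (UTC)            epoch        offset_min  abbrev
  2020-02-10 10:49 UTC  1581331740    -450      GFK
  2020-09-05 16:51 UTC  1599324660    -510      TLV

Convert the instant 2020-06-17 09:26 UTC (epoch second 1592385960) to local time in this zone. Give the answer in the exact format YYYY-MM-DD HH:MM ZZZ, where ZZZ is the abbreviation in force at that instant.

Query: 2020-06-17 09:26 UTC
Rule 1/2 (GFK, -07:30): 2020-02-10 10:49 UTC ≤ query < 2020-09-05 16:51 UTC
9·60 + 26 - 450 = 116 min
116 = 0·1440 + 116; 116 = 1·60 + 56 → 01:56, same day
→ 2020-06-17 01:56 GFK

2020-06-17 01:56 GFK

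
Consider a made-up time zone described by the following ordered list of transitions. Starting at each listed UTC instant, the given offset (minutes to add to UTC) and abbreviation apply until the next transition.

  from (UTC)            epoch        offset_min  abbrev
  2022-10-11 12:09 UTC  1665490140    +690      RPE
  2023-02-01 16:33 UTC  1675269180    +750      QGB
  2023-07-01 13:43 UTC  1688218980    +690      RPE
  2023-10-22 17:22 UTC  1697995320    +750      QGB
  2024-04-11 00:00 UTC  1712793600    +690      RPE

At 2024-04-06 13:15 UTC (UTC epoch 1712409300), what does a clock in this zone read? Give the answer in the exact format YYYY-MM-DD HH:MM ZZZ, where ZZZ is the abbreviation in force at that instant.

Query: 2024-04-06 13:15 UTC
Rule 4/5 (QGB, +12:30): 2023-10-22 17:22 UTC ≤ query < 2024-04-11 00:00 UTC
13·60 + 15 + 750 = 1545 min
1545 = 1·1440 + 105; 105 = 1·60 + 45 → 01:45, 2024-04-06 + 1 day = 2024-04-07
→ 2024-04-07 01:45 QGB

2024-04-07 01:45 QGB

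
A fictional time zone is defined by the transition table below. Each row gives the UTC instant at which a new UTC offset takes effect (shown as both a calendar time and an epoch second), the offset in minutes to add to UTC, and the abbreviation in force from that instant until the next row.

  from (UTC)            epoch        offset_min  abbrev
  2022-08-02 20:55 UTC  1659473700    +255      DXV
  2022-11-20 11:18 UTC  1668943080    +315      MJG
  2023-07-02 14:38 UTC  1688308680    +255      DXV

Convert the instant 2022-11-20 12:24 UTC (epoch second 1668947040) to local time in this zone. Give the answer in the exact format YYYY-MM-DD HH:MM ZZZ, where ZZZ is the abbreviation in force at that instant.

Query: 2022-11-20 12:24 UTC
Rule 2/3 (MJG, +05:15): 2022-11-20 11:18 UTC ≤ query < 2023-07-02 14:38 UTC
12·60 + 24 + 315 = 1059 min
1059 = 0·1440 + 1059; 1059 = 17·60 + 39 → 17:39, same day
→ 2022-11-20 17:39 MJG

2022-11-20 17:39 MJG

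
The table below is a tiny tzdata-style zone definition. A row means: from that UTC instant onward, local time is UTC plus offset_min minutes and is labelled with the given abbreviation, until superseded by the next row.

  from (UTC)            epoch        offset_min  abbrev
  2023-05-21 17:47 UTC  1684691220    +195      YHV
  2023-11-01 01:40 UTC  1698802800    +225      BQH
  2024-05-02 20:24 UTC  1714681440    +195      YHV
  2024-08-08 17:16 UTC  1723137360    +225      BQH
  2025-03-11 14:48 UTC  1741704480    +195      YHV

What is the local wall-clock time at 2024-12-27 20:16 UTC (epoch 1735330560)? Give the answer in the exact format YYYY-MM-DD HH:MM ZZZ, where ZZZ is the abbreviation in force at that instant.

2024-12-28 00:01 BQH

Query: 2024-12-27 20:16 UTC
Rule 4/5 (BQH, +03:45): 2024-08-08 17:16 UTC ≤ query < 2025-03-11 14:48 UTC
20·60 + 16 + 225 = 1441 min
1441 = 1·1440 + 1; 1 = 0·60 + 1 → 00:01, 2024-12-27 + 1 day = 2024-12-28
→ 2024-12-28 00:01 BQH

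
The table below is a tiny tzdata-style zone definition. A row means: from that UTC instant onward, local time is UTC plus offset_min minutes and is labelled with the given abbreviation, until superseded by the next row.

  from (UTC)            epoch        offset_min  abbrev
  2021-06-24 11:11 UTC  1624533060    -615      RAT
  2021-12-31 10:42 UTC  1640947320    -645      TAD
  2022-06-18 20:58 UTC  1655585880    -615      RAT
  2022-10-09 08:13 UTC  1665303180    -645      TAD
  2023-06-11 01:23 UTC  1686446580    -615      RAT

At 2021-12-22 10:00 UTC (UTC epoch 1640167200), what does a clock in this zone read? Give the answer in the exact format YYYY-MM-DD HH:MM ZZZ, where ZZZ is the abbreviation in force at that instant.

Query: 2021-12-22 10:00 UTC
Rule 1/5 (RAT, -10:15): 2021-06-24 11:11 UTC ≤ query < 2021-12-31 10:42 UTC
10·60 + 0 - 615 = -15 min
-15 = -1·1440 + 1425; 1425 = 23·60 + 45 → 23:45, 2021-12-22 - 1 day = 2021-12-21
→ 2021-12-21 23:45 RAT

2021-12-21 23:45 RAT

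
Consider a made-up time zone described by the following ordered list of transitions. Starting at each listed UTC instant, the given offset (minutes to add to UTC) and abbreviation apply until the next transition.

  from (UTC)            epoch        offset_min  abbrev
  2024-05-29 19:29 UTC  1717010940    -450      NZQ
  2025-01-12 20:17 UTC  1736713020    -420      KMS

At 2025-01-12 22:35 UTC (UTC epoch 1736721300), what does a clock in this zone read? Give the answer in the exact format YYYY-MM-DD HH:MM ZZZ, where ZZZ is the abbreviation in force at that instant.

2025-01-12 15:35 KMS

Query: 2025-01-12 22:35 UTC
Rule 2/2 (KMS, -07:00): 2025-01-12 20:17 UTC ≤ query < +∞
22·60 + 35 - 420 = 935 min
935 = 0·1440 + 935; 935 = 15·60 + 35 → 15:35, same day
→ 2025-01-12 15:35 KMS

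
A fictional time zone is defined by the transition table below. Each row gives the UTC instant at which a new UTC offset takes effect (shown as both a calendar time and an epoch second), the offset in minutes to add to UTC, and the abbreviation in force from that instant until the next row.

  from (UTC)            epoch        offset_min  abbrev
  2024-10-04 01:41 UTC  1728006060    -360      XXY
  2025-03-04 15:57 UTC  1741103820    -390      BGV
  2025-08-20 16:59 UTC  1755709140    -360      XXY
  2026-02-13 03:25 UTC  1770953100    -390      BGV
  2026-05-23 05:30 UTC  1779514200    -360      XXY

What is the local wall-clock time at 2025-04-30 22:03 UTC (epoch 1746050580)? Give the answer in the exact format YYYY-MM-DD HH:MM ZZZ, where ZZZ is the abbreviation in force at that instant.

Query: 2025-04-30 22:03 UTC
Rule 2/5 (BGV, -06:30): 2025-03-04 15:57 UTC ≤ query < 2025-08-20 16:59 UTC
22·60 + 3 - 390 = 933 min
933 = 0·1440 + 933; 933 = 15·60 + 33 → 15:33, same day
→ 2025-04-30 15:33 BGV

2025-04-30 15:33 BGV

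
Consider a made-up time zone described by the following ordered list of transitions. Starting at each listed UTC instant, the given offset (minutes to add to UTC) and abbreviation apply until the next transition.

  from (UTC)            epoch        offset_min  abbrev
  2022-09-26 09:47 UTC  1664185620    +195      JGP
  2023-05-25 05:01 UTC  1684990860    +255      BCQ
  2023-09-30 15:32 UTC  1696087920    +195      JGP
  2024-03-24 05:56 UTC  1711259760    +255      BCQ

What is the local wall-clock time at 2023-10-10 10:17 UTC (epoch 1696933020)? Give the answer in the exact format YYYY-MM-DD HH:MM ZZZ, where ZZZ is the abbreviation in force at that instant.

Query: 2023-10-10 10:17 UTC
Rule 3/4 (JGP, +03:15): 2023-09-30 15:32 UTC ≤ query < 2024-03-24 05:56 UTC
10·60 + 17 + 195 = 812 min
812 = 0·1440 + 812; 812 = 13·60 + 32 → 13:32, same day
→ 2023-10-10 13:32 JGP

2023-10-10 13:32 JGP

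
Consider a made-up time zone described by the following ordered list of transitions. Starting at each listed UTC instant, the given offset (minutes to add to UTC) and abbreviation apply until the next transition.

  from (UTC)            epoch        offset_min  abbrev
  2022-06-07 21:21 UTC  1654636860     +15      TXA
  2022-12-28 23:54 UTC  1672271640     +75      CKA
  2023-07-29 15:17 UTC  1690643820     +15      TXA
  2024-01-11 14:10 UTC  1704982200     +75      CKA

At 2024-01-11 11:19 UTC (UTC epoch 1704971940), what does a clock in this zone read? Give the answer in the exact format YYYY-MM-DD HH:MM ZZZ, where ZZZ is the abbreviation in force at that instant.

Query: 2024-01-11 11:19 UTC
Rule 3/4 (TXA, +00:15): 2023-07-29 15:17 UTC ≤ query < 2024-01-11 14:10 UTC
11·60 + 19 + 15 = 694 min
694 = 0·1440 + 694; 694 = 11·60 + 34 → 11:34, same day
→ 2024-01-11 11:34 TXA

2024-01-11 11:34 TXA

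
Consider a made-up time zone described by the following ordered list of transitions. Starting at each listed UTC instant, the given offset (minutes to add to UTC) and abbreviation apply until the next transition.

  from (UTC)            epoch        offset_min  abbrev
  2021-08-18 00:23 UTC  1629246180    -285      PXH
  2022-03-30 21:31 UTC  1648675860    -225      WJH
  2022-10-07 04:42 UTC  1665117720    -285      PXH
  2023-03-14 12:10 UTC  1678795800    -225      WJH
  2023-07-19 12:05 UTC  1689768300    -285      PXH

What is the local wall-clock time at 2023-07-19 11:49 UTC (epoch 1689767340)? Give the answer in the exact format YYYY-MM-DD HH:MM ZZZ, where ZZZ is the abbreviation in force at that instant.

2023-07-19 08:04 WJH

Query: 2023-07-19 11:49 UTC
Rule 4/5 (WJH, -03:45): 2023-03-14 12:10 UTC ≤ query < 2023-07-19 12:05 UTC
11·60 + 49 - 225 = 484 min
484 = 0·1440 + 484; 484 = 8·60 + 4 → 08:04, same day
→ 2023-07-19 08:04 WJH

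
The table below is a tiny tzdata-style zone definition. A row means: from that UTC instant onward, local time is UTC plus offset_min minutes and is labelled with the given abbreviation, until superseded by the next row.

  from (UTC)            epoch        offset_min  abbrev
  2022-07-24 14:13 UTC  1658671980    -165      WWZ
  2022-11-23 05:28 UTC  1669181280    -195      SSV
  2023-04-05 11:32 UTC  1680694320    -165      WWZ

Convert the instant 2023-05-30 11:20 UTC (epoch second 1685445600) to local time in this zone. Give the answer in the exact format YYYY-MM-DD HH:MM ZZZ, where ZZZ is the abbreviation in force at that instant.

2023-05-30 08:35 WWZ

Query: 2023-05-30 11:20 UTC
Rule 3/3 (WWZ, -02:45): 2023-04-05 11:32 UTC ≤ query < +∞
11·60 + 20 - 165 = 515 min
515 = 0·1440 + 515; 515 = 8·60 + 35 → 08:35, same day
→ 2023-05-30 08:35 WWZ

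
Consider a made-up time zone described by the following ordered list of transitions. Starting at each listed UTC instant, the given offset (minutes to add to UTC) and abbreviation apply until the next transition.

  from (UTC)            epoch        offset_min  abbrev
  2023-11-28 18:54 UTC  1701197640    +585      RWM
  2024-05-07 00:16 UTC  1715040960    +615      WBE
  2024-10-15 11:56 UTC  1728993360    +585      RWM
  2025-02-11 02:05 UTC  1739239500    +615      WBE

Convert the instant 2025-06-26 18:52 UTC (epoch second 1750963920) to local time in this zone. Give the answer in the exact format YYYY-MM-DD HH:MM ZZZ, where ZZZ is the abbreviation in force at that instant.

2025-06-27 05:07 WBE

Query: 2025-06-26 18:52 UTC
Rule 4/4 (WBE, +10:15): 2025-02-11 02:05 UTC ≤ query < +∞
18·60 + 52 + 615 = 1747 min
1747 = 1·1440 + 307; 307 = 5·60 + 7 → 05:07, 2025-06-26 + 1 day = 2025-06-27
→ 2025-06-27 05:07 WBE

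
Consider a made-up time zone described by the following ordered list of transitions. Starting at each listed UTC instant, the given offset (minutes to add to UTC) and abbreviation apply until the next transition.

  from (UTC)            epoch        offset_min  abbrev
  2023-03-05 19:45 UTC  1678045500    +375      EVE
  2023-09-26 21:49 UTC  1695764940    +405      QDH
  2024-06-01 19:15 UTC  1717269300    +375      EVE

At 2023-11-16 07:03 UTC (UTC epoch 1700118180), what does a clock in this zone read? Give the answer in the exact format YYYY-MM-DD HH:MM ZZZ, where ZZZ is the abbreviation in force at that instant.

Query: 2023-11-16 07:03 UTC
Rule 2/3 (QDH, +06:45): 2023-09-26 21:49 UTC ≤ query < 2024-06-01 19:15 UTC
7·60 + 3 + 405 = 828 min
828 = 0·1440 + 828; 828 = 13·60 + 48 → 13:48, same day
→ 2023-11-16 13:48 QDH

2023-11-16 13:48 QDH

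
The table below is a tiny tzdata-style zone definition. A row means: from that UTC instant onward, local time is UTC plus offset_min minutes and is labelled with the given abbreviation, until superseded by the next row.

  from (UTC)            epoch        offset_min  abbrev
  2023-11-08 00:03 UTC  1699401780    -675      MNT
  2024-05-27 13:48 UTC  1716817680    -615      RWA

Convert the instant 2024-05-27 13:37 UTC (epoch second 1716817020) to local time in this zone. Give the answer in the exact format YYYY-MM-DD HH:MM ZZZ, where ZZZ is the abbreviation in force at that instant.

Query: 2024-05-27 13:37 UTC
Rule 1/2 (MNT, -11:15): 2023-11-08 00:03 UTC ≤ query < 2024-05-27 13:48 UTC
13·60 + 37 - 675 = 142 min
142 = 0·1440 + 142; 142 = 2·60 + 22 → 02:22, same day
→ 2024-05-27 02:22 MNT

2024-05-27 02:22 MNT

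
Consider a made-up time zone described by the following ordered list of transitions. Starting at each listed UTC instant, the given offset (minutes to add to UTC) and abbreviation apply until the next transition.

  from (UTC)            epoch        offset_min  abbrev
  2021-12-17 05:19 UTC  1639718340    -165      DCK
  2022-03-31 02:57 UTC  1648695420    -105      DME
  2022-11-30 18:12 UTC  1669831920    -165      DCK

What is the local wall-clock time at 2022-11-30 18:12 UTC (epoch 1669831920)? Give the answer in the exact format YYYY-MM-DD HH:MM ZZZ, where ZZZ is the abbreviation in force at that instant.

2022-11-30 15:27 DCK

Query: 2022-11-30 18:12 UTC
Rule 3/3 (DCK, -02:45): 2022-11-30 18:12 UTC ≤ query < +∞
18·60 + 12 - 165 = 927 min
927 = 0·1440 + 927; 927 = 15·60 + 27 → 15:27, same day
→ 2022-11-30 15:27 DCK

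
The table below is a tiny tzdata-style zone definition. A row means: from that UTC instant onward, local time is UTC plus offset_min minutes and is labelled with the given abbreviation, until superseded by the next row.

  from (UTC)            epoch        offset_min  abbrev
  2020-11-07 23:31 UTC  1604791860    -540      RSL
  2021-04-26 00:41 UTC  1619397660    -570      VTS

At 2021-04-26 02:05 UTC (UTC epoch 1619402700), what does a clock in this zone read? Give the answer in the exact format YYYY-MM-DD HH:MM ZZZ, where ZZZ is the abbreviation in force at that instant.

2021-04-25 16:35 VTS

Query: 2021-04-26 02:05 UTC
Rule 2/2 (VTS, -09:30): 2021-04-26 00:41 UTC ≤ query < +∞
2·60 + 5 - 570 = -445 min
-445 = -1·1440 + 995; 995 = 16·60 + 35 → 16:35, 2021-04-26 - 1 day = 2021-04-25
→ 2021-04-25 16:35 VTS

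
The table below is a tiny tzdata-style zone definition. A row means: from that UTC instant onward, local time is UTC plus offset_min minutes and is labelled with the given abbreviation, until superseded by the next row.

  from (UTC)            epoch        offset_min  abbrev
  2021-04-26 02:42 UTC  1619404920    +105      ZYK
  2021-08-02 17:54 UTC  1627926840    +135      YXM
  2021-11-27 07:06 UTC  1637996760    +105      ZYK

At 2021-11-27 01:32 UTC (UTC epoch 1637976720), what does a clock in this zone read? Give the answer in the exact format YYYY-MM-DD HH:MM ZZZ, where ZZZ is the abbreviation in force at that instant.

Query: 2021-11-27 01:32 UTC
Rule 2/3 (YXM, +02:15): 2021-08-02 17:54 UTC ≤ query < 2021-11-27 07:06 UTC
1·60 + 32 + 135 = 227 min
227 = 0·1440 + 227; 227 = 3·60 + 47 → 03:47, same day
→ 2021-11-27 03:47 YXM

2021-11-27 03:47 YXM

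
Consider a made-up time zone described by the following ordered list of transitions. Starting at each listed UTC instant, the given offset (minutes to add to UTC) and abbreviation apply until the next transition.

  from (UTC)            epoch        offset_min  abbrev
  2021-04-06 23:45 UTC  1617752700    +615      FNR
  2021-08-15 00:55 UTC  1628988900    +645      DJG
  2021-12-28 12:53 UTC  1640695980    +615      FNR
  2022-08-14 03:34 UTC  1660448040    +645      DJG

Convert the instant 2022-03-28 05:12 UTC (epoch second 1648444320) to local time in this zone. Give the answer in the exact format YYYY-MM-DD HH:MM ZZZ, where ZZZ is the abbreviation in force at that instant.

Query: 2022-03-28 05:12 UTC
Rule 3/4 (FNR, +10:15): 2021-12-28 12:53 UTC ≤ query < 2022-08-14 03:34 UTC
5·60 + 12 + 615 = 927 min
927 = 0·1440 + 927; 927 = 15·60 + 27 → 15:27, same day
→ 2022-03-28 15:27 FNR

2022-03-28 15:27 FNR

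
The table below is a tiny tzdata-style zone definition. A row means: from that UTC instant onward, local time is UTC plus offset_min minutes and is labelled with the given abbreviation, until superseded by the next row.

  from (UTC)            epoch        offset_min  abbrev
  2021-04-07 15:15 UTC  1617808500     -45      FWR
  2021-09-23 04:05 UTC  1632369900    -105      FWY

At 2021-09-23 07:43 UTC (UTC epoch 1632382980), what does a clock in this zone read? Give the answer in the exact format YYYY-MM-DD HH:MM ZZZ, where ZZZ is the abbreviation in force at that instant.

2021-09-23 05:58 FWY

Query: 2021-09-23 07:43 UTC
Rule 2/2 (FWY, -01:45): 2021-09-23 04:05 UTC ≤ query < +∞
7·60 + 43 - 105 = 358 min
358 = 0·1440 + 358; 358 = 5·60 + 58 → 05:58, same day
→ 2021-09-23 05:58 FWY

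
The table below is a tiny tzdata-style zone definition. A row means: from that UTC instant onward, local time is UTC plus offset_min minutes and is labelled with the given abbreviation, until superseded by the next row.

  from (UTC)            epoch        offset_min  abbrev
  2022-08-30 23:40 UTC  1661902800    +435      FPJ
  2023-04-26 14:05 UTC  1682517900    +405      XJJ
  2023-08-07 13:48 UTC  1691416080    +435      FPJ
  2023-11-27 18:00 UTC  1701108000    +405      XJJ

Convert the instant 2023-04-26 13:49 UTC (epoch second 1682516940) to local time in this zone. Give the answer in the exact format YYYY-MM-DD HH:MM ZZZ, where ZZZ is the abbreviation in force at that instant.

2023-04-26 21:04 FPJ

Query: 2023-04-26 13:49 UTC
Rule 1/4 (FPJ, +07:15): 2022-08-30 23:40 UTC ≤ query < 2023-04-26 14:05 UTC
13·60 + 49 + 435 = 1264 min
1264 = 0·1440 + 1264; 1264 = 21·60 + 4 → 21:04, same day
→ 2023-04-26 21:04 FPJ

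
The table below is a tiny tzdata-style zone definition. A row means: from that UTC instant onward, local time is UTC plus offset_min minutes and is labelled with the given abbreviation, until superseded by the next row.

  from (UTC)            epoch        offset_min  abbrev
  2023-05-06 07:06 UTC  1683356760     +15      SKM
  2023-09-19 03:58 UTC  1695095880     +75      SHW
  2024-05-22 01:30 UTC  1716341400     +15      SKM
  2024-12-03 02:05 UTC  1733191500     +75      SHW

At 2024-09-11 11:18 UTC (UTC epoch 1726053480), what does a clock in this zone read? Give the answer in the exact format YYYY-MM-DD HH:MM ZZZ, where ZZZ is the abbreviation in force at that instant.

2024-09-11 11:33 SKM

Query: 2024-09-11 11:18 UTC
Rule 3/4 (SKM, +00:15): 2024-05-22 01:30 UTC ≤ query < 2024-12-03 02:05 UTC
11·60 + 18 + 15 = 693 min
693 = 0·1440 + 693; 693 = 11·60 + 33 → 11:33, same day
→ 2024-09-11 11:33 SKM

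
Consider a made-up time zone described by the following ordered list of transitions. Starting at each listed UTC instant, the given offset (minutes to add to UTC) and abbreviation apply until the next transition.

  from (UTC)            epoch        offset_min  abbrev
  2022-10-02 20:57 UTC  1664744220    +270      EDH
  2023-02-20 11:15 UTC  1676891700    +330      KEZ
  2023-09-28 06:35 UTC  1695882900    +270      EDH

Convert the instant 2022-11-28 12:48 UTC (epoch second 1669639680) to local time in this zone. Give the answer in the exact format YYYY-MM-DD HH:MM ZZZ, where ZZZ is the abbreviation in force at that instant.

Query: 2022-11-28 12:48 UTC
Rule 1/3 (EDH, +04:30): 2022-10-02 20:57 UTC ≤ query < 2023-02-20 11:15 UTC
12·60 + 48 + 270 = 1038 min
1038 = 0·1440 + 1038; 1038 = 17·60 + 18 → 17:18, same day
→ 2022-11-28 17:18 EDH

2022-11-28 17:18 EDH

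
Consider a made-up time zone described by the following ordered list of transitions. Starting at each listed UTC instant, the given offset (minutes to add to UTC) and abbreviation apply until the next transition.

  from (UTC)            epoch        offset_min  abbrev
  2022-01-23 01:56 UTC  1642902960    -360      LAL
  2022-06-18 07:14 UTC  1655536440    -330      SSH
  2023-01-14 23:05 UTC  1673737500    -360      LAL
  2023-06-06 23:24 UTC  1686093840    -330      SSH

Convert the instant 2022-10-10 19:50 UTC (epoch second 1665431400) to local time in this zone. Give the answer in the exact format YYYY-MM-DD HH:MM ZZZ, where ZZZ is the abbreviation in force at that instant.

2022-10-10 14:20 SSH

Query: 2022-10-10 19:50 UTC
Rule 2/4 (SSH, -05:30): 2022-06-18 07:14 UTC ≤ query < 2023-01-14 23:05 UTC
19·60 + 50 - 330 = 860 min
860 = 0·1440 + 860; 860 = 14·60 + 20 → 14:20, same day
→ 2022-10-10 14:20 SSH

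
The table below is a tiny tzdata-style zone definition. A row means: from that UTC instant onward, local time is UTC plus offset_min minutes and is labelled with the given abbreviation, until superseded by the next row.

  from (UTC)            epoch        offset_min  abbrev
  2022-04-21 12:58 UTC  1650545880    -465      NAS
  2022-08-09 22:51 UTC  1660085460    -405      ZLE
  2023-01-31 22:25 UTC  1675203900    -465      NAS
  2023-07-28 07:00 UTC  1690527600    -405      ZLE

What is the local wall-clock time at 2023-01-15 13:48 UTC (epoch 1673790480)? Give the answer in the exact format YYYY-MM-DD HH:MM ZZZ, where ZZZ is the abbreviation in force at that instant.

Query: 2023-01-15 13:48 UTC
Rule 2/4 (ZLE, -06:45): 2022-08-09 22:51 UTC ≤ query < 2023-01-31 22:25 UTC
13·60 + 48 - 405 = 423 min
423 = 0·1440 + 423; 423 = 7·60 + 3 → 07:03, same day
→ 2023-01-15 07:03 ZLE

2023-01-15 07:03 ZLE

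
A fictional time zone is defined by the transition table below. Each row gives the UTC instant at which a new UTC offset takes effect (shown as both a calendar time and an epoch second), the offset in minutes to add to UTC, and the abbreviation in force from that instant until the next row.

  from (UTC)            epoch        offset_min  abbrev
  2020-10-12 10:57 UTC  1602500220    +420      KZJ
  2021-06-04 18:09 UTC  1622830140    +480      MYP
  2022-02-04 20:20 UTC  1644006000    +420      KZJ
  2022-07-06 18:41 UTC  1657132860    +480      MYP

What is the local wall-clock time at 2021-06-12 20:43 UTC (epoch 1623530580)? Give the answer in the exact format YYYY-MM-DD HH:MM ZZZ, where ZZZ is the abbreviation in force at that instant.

Query: 2021-06-12 20:43 UTC
Rule 2/4 (MYP, +08:00): 2021-06-04 18:09 UTC ≤ query < 2022-02-04 20:20 UTC
20·60 + 43 + 480 = 1723 min
1723 = 1·1440 + 283; 283 = 4·60 + 43 → 04:43, 2021-06-12 + 1 day = 2021-06-13
→ 2021-06-13 04:43 MYP

2021-06-13 04:43 MYP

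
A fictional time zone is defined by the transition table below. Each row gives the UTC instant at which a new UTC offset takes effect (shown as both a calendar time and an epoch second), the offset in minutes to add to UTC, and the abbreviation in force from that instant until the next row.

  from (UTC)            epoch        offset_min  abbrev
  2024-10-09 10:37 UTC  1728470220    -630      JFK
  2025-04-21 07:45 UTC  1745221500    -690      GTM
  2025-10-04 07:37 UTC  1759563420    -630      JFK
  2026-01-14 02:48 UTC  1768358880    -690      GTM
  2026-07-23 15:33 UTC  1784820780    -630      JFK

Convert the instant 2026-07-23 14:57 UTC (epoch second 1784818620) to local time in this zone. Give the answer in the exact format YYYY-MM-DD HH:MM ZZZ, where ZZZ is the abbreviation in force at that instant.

2026-07-23 03:27 GTM

Query: 2026-07-23 14:57 UTC
Rule 4/5 (GTM, -11:30): 2026-01-14 02:48 UTC ≤ query < 2026-07-23 15:33 UTC
14·60 + 57 - 690 = 207 min
207 = 0·1440 + 207; 207 = 3·60 + 27 → 03:27, same day
→ 2026-07-23 03:27 GTM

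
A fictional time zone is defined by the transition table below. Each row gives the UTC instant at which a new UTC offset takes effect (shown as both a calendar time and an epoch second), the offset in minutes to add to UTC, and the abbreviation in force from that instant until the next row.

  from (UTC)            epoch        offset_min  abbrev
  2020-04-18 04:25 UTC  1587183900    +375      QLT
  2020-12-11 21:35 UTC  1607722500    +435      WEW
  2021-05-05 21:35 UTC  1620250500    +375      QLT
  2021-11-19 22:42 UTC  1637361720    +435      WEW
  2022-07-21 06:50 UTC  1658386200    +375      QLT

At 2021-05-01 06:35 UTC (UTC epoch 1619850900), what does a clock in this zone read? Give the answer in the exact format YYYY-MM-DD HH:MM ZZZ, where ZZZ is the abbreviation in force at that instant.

2021-05-01 13:50 WEW

Query: 2021-05-01 06:35 UTC
Rule 2/5 (WEW, +07:15): 2020-12-11 21:35 UTC ≤ query < 2021-05-05 21:35 UTC
6·60 + 35 + 435 = 830 min
830 = 0·1440 + 830; 830 = 13·60 + 50 → 13:50, same day
→ 2021-05-01 13:50 WEW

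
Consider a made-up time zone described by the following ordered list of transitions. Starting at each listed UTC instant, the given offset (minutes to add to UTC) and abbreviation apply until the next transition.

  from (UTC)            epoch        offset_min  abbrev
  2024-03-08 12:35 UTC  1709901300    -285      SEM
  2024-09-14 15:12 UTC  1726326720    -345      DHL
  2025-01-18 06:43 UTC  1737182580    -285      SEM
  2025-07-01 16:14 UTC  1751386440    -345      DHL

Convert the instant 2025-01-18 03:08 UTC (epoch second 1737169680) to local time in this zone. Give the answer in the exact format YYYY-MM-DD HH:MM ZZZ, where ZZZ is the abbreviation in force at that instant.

Query: 2025-01-18 03:08 UTC
Rule 2/4 (DHL, -05:45): 2024-09-14 15:12 UTC ≤ query < 2025-01-18 06:43 UTC
3·60 + 8 - 345 = -157 min
-157 = -1·1440 + 1283; 1283 = 21·60 + 23 → 21:23, 2025-01-18 - 1 day = 2025-01-17
→ 2025-01-17 21:23 DHL

2025-01-17 21:23 DHL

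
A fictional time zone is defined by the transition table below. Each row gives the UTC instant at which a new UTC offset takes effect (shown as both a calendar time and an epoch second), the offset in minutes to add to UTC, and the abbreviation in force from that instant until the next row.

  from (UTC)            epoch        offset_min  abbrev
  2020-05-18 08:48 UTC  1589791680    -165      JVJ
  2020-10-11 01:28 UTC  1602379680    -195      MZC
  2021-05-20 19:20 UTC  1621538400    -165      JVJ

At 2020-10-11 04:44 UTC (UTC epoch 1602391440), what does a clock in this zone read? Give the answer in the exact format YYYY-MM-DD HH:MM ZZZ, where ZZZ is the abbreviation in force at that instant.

Query: 2020-10-11 04:44 UTC
Rule 2/3 (MZC, -03:15): 2020-10-11 01:28 UTC ≤ query < 2021-05-20 19:20 UTC
4·60 + 44 - 195 = 89 min
89 = 0·1440 + 89; 89 = 1·60 + 29 → 01:29, same day
→ 2020-10-11 01:29 MZC

2020-10-11 01:29 MZC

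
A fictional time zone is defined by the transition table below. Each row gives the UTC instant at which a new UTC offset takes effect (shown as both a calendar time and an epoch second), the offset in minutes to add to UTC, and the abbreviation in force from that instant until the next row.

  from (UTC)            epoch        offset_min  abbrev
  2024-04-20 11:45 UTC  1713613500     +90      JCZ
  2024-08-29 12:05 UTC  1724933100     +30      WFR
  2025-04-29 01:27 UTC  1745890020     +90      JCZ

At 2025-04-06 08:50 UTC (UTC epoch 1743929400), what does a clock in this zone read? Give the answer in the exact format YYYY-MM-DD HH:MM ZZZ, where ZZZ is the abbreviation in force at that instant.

2025-04-06 09:20 WFR

Query: 2025-04-06 08:50 UTC
Rule 2/3 (WFR, +00:30): 2024-08-29 12:05 UTC ≤ query < 2025-04-29 01:27 UTC
8·60 + 50 + 30 = 560 min
560 = 0·1440 + 560; 560 = 9·60 + 20 → 09:20, same day
→ 2025-04-06 09:20 WFR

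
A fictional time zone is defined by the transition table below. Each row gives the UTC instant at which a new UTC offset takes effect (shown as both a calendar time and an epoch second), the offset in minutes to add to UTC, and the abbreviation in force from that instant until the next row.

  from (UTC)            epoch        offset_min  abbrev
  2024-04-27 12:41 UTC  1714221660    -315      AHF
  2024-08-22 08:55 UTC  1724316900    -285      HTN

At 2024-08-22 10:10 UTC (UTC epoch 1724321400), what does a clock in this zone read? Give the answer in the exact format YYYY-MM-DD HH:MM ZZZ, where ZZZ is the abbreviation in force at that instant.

Query: 2024-08-22 10:10 UTC
Rule 2/2 (HTN, -04:45): 2024-08-22 08:55 UTC ≤ query < +∞
10·60 + 10 - 285 = 325 min
325 = 0·1440 + 325; 325 = 5·60 + 25 → 05:25, same day
→ 2024-08-22 05:25 HTN

2024-08-22 05:25 HTN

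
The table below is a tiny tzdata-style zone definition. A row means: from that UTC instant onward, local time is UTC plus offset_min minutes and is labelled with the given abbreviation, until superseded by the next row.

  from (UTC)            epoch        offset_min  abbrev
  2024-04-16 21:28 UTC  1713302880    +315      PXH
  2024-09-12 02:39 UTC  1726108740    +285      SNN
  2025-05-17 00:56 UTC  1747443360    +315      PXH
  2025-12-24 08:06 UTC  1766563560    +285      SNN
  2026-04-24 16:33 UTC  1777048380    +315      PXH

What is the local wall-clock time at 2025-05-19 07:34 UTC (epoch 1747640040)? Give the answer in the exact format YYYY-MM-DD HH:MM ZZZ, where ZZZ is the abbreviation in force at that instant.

2025-05-19 12:49 PXH

Query: 2025-05-19 07:34 UTC
Rule 3/5 (PXH, +05:15): 2025-05-17 00:56 UTC ≤ query < 2025-12-24 08:06 UTC
7·60 + 34 + 315 = 769 min
769 = 0·1440 + 769; 769 = 12·60 + 49 → 12:49, same day
→ 2025-05-19 12:49 PXH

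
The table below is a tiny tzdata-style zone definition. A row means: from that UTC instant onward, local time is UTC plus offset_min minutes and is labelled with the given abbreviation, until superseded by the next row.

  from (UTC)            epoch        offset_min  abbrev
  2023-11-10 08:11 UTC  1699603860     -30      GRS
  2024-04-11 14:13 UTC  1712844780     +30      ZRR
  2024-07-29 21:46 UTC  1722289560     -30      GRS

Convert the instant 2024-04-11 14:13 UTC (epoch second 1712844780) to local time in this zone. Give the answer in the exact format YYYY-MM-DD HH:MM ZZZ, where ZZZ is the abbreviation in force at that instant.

2024-04-11 14:43 ZRR

Query: 2024-04-11 14:13 UTC
Rule 2/3 (ZRR, +00:30): 2024-04-11 14:13 UTC ≤ query < 2024-07-29 21:46 UTC
14·60 + 13 + 30 = 883 min
883 = 0·1440 + 883; 883 = 14·60 + 43 → 14:43, same day
→ 2024-04-11 14:43 ZRR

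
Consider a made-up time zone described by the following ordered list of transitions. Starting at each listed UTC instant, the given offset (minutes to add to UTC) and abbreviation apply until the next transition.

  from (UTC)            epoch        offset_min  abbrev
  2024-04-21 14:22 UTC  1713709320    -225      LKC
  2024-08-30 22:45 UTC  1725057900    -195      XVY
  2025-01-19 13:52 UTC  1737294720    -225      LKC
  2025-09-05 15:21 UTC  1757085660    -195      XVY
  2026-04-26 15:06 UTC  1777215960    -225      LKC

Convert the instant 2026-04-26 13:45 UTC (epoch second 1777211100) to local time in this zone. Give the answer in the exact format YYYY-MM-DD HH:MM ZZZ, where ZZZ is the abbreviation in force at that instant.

Query: 2026-04-26 13:45 UTC
Rule 4/5 (XVY, -03:15): 2025-09-05 15:21 UTC ≤ query < 2026-04-26 15:06 UTC
13·60 + 45 - 195 = 630 min
630 = 0·1440 + 630; 630 = 10·60 + 30 → 10:30, same day
→ 2026-04-26 10:30 XVY

2026-04-26 10:30 XVY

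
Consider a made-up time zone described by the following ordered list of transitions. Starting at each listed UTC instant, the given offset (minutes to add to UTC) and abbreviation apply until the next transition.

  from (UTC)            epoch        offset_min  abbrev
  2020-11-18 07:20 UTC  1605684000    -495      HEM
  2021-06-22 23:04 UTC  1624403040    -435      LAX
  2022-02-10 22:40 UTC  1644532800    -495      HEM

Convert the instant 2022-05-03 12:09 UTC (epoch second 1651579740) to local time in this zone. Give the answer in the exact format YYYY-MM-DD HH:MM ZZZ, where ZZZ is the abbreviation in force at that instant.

2022-05-03 03:54 HEM

Query: 2022-05-03 12:09 UTC
Rule 3/3 (HEM, -08:15): 2022-02-10 22:40 UTC ≤ query < +∞
12·60 + 9 - 495 = 234 min
234 = 0·1440 + 234; 234 = 3·60 + 54 → 03:54, same day
→ 2022-05-03 03:54 HEM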